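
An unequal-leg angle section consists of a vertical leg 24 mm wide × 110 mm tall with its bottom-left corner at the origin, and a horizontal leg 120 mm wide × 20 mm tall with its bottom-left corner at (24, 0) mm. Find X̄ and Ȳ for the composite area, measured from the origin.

Part | A | x̄ᵢ | ȳᵢ | A·x̄ᵢ | A·ȳᵢ
vertical leg | 2640.00 | 12.00 | 55.00 | 31680.00 | 145200.00
horizontal leg | 2400.00 | 84.00 | 10.00 | 201600.00 | 24000.00
Σ | 5040.00 |  |  | 233280.00 | 169200.00
X̄ = 233280.00 / 5040.00 = 46.29 mm
Ȳ = 169200.00 / 5040.00 = 33.57 mm

X̄ = 46.29 mm, Ȳ = 33.57 mm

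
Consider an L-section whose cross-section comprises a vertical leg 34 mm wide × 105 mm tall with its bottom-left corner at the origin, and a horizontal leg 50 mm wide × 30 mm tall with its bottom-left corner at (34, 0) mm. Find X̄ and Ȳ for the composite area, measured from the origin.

vertical leg: A = 34 × 105 = 3570.00, centroid at (17.00, 52.50).
horizontal leg: A = 50 × 30 = 1500.00, centroid at (59.00, 15.00).
ΣA = 5070.00 mm², ΣAX̄ = 149190.00 mm³, ΣAȲ = 209925.00 mm³.
X̄ = 149190.00/5070.00 = 29.43 mm; Ȳ = 209925.00/5070.00 = 41.41 mm.

X̄ = 29.43 mm, Ȳ = 41.41 mm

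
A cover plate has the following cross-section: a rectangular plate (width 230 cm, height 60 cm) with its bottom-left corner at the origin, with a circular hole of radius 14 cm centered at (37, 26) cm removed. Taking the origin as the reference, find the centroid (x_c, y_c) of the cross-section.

plate: A = 230 × 60 = 13800.00, centroid at (115.00, 30.00).
hole: A = −π·14² = -615.75, centroid at (37.00, 26.00).
ΣA = 13184.25 cm², ΣAx_c = 1564217.17 cm³, ΣAy_c = 397990.44 cm³.
x_c = 1564217.17/13184.25 = 118.64 cm; y_c = 397990.44/13184.25 = 30.19 cm.

x_c = 118.64 cm, y_c = 30.19 cm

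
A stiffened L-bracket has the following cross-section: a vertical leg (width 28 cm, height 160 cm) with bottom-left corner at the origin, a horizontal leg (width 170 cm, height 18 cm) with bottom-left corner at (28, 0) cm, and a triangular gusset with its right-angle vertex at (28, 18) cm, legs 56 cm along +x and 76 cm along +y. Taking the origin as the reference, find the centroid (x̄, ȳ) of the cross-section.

vertical leg: A = 28 × 160 = 4480.00, centroid at (14.00, 80.00).
horizontal leg: A = 170 × 18 = 3060.00, centroid at (113.00, 9.00).
gusset: A = ½·56·76 = 2128.00, centroid at (46.67, 43.33).
ΣA = 9668.00 cm², ΣAx̄ = 507806.67 cm³, ΣAȳ = 478153.33 cm³.
x̄ = 507806.67/9668.00 = 52.52 cm; ȳ = 478153.33/9668.00 = 49.46 cm.

x̄ = 52.52 cm, ȳ = 49.46 cm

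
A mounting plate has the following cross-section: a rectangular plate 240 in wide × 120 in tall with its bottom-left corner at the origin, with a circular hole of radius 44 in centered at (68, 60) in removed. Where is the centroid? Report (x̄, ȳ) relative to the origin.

x̄ = 133.92 in, ȳ = 60.00 in

plate: A = 240 × 120 = 28800.00, centroid at (120.00, 60.00).
hole: A = −π·44² = -6082.12, centroid at (68.00, 60.00).
ΣA = 22717.88 in²
ΣAx̄ = (28800.00)(120.00) + (-6082.12)(68.00) = 3042415.61 in³
ΣAȳ = (28800.00)(60.00) + (-6082.12)(60.00) = 1363072.60 in³
x̄ = 3042415.61 / 22717.88 = 133.92 in
ȳ = 1363072.60 / 22717.88 = 60.00 in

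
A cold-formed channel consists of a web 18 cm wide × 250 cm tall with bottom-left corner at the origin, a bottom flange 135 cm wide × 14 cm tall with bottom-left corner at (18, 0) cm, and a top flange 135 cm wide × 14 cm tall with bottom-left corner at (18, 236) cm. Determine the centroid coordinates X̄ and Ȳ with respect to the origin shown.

X̄ = 43.92 cm, Ȳ = 125.00 cm

Part | A | x̄ᵢ | ȳᵢ | A·x̄ᵢ | A·ȳᵢ
web | 4500.00 | 9.00 | 125.00 | 40500.00 | 562500.00
bottom flange | 1890.00 | 85.50 | 7.00 | 161595.00 | 13230.00
top flange | 1890.00 | 85.50 | 243.00 | 161595.00 | 459270.00
Σ | 8280.00 |  |  | 363690.00 | 1035000.00
X̄ = 363690.00 / 8280.00 = 43.92 cm
Ȳ = 1035000.00 / 8280.00 = 125.00 cm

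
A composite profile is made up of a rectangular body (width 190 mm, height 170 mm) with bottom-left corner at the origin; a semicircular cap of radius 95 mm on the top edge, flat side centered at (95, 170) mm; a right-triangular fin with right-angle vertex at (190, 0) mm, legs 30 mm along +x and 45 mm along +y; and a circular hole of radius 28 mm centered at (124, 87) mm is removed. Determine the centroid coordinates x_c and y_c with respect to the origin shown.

x_c = 94.99 mm, y_c = 123.59 mm

Part | A | x̄ᵢ | ȳᵢ | A·x̄ᵢ | A·ȳᵢ
rectangular body | 32300.00 | 95.00 | 85.00 | 3068500.00 | 2745500.00
semicircular top | 14176.44 | 95.00 | 210.32 | 1346761.50 | 2981577.60
triangular fin | 675.00 | 200.00 | 15.00 | 135000.00 | 10125.00
hole | -2463.01 | 124.00 | 87.00 | -305413.07 | -214281.75
Σ | 44688.43 |  |  | 4244848.43 | 5522920.85
x_c = 4244848.43 / 44688.43 = 94.99 mm
y_c = 5522920.85 / 44688.43 = 123.59 mm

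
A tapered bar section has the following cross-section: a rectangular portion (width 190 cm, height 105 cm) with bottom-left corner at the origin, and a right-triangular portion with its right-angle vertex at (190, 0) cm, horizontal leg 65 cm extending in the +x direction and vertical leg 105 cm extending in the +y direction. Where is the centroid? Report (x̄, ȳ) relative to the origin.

x̄ = 112.04 cm, ȳ = 49.94 cm

rectangular portion: A = 190 × 105 = 19950.00, centroid at (95.00, 52.50).
triangular portion: A = ½·65·105 = 3412.50, centroid at (211.67, 35.00).
ΣA = 23362.50 cm²
ΣAx̄ = (19950.00)(95.00) + (3412.50)(211.67) = 2617562.50 cm³
ΣAȳ = (19950.00)(52.50) + (3412.50)(35.00) = 1166812.50 cm³
x̄ = 2617562.50 / 23362.50 = 112.04 cm
ȳ = 1166812.50 / 23362.50 = 49.94 cm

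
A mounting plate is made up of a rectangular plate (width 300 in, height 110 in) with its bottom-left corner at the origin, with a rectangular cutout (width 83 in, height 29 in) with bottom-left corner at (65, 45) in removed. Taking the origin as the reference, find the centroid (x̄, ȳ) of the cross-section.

x̄ = 153.42 in, ȳ = 54.65 in

Part | A | x̄ᵢ | ȳᵢ | A·x̄ᵢ | A·ȳᵢ
plate | 33000.00 | 150.00 | 55.00 | 4950000.00 | 1815000.00
hole | -2407.00 | 106.50 | 59.50 | -256345.50 | -143216.50
Σ | 30593.00 |  |  | 4693654.50 | 1671783.50
x̄ = 4693654.50 / 30593.00 = 153.42 in
ȳ = 1671783.50 / 30593.00 = 54.65 in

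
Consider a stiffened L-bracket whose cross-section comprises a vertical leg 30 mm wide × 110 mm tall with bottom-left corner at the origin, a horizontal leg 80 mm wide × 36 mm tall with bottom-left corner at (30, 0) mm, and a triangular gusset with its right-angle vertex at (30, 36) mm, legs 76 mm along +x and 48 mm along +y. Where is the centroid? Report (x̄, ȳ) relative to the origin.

vertical leg: A = 30 × 110 = 3300.00, centroid at (15.00, 55.00).
horizontal leg: A = 80 × 36 = 2880.00, centroid at (70.00, 18.00).
gusset: A = ½·76·48 = 1824.00, centroid at (55.33, 52.00).
ΣA = 8004.00 mm²
ΣAx̄ = (3300.00)(15.00) + (2880.00)(70.00) + (1824.00)(55.33) = 352028.00 mm³
ΣAȳ = (3300.00)(55.00) + (2880.00)(18.00) + (1824.00)(52.00) = 328188.00 mm³
x̄ = 352028.00 / 8004.00 = 43.98 mm
ȳ = 328188.00 / 8004.00 = 41.00 mm

x̄ = 43.98 mm, ȳ = 41.00 mm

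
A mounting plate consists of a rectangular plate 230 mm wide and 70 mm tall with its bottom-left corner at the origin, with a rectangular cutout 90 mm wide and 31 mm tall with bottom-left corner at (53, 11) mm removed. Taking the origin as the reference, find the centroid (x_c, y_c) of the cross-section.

x_c = 118.56 mm, y_c = 36.78 mm

plate: A = 230 × 70 = 16100.00, centroid at (115.00, 35.00).
hole: A = −(90 × 31) = -2790.00, centroid at (98.00, 26.50).
ΣA = 13310.00 mm², ΣAx_c = 1578080.00 mm³, ΣAy_c = 489565.00 mm³.
x_c = 1578080.00/13310.00 = 118.56 mm; y_c = 489565.00/13310.00 = 36.78 mm.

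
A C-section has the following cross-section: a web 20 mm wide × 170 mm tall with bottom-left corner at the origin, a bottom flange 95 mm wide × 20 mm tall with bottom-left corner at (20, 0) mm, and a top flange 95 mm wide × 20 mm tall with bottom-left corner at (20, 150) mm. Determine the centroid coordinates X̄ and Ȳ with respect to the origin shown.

X̄ = 40.35 mm, Ȳ = 85.00 mm

Part | A | x̄ᵢ | ȳᵢ | A·x̄ᵢ | A·ȳᵢ
web | 3400.00 | 10.00 | 85.00 | 34000.00 | 289000.00
bottom flange | 1900.00 | 67.50 | 10.00 | 128250.00 | 19000.00
top flange | 1900.00 | 67.50 | 160.00 | 128250.00 | 304000.00
Σ | 7200.00 |  |  | 290500.00 | 612000.00
X̄ = 290500.00 / 7200.00 = 40.35 mm
Ȳ = 612000.00 / 7200.00 = 85.00 mm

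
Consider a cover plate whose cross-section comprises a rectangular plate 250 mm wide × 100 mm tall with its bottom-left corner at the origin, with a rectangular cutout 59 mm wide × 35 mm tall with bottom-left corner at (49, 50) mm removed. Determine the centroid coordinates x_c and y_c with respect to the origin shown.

plate: A = 250 × 100 = 25000.00, centroid at (125.00, 50.00).
hole: A = −(59 × 35) = -2065.00, centroid at (78.50, 67.50).
ΣA = 22935.00 mm²
ΣAx_c = (25000.00)(125.00) + (-2065.00)(78.50) = 2962897.50 mm³
ΣAy_c = (25000.00)(50.00) + (-2065.00)(67.50) = 1110612.50 mm³
x_c = 2962897.50 / 22935.00 = 129.19 mm
y_c = 1110612.50 / 22935.00 = 48.42 mm

x_c = 129.19 mm, y_c = 48.42 mm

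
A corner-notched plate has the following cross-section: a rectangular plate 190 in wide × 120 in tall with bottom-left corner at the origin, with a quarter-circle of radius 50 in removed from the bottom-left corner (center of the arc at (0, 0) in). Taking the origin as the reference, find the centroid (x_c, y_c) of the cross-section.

x_c = 101.95 in, y_c = 63.65 in

plate: A = 190 × 120 = 22800.00, centroid at (95.00, 60.00).
removed quarter-circle: A = −¼π·50² = -1963.50, centroid at (21.22, 21.22).
ΣA = 20836.50 in², ΣAx_c = 2124333.33 in³, ΣAy_c = 1326333.33 in³.
x_c = 2124333.33/20836.50 = 101.95 in; y_c = 1326333.33/20836.50 = 63.65 in.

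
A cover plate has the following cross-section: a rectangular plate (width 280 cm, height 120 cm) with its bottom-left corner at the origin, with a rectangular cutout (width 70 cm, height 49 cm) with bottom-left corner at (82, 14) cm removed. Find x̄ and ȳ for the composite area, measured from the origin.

x̄ = 142.61 cm, ȳ = 62.44 cm

plate: A = 280 × 120 = 33600.00, centroid at (140.00, 60.00).
hole: A = −(70 × 49) = -3430.00, centroid at (117.00, 38.50).
ΣA = 30170.00 cm², ΣAx̄ = 4302690.00 cm³, ΣAȳ = 1883945.00 cm³.
x̄ = 4302690.00/30170.00 = 142.61 cm; ȳ = 1883945.00/30170.00 = 62.44 cm.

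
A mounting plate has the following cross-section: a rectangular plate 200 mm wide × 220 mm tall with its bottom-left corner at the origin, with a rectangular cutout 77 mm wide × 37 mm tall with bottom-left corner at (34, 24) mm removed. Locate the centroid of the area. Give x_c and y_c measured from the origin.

x_c = 101.90 mm, y_c = 114.67 mm

plate: A = 200 × 220 = 44000.00, centroid at (100.00, 110.00).
hole: A = −(77 × 37) = -2849.00, centroid at (72.50, 42.50).
ΣA = 41151.00 mm²
ΣAx_c = (44000.00)(100.00) + (-2849.00)(72.50) = 4193447.50 mm³
ΣAy_c = (44000.00)(110.00) + (-2849.00)(42.50) = 4718917.50 mm³
x_c = 4193447.50 / 41151.00 = 101.90 mm
y_c = 4718917.50 / 41151.00 = 114.67 mm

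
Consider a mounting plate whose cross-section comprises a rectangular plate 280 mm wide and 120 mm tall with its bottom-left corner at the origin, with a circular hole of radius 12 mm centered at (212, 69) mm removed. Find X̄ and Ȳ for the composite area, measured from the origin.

plate: A = 280 × 120 = 33600.00, centroid at (140.00, 60.00).
hole: A = −π·12² = -452.39, centroid at (212.00, 69.00).
ΣA = 33147.61 mm², ΣAX̄ = 4608093.46 mm³, ΣAȲ = 1984785.14 mm³.
X̄ = 4608093.46/33147.61 = 139.02 mm; Ȳ = 1984785.14/33147.61 = 59.88 mm.

X̄ = 139.02 mm, Ȳ = 59.88 mm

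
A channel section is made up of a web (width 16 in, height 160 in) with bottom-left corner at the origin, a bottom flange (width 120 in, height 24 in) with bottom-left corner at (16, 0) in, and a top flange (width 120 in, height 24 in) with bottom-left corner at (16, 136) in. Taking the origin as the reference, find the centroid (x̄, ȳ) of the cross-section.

x̄ = 55.08 in, ȳ = 80.00 in

Part | A | x̄ᵢ | ȳᵢ | A·x̄ᵢ | A·ȳᵢ
web | 2560.00 | 8.00 | 80.00 | 20480.00 | 204800.00
bottom flange | 2880.00 | 76.00 | 12.00 | 218880.00 | 34560.00
top flange | 2880.00 | 76.00 | 148.00 | 218880.00 | 426240.00
Σ | 8320.00 |  |  | 458240.00 | 665600.00
x̄ = 458240.00 / 8320.00 = 55.08 in
ȳ = 665600.00 / 8320.00 = 80.00 in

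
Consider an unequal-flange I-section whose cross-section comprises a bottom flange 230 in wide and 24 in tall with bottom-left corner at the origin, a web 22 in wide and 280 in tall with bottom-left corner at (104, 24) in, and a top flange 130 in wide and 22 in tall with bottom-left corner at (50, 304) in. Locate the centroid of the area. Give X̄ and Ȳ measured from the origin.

X̄ = 115.00 in, Ȳ = 136.00 in

bottom flange: A = 230 × 24 = 5520.00, centroid at (115.00, 12.00).
web: A = 22 × 280 = 6160.00, centroid at (115.00, 164.00).
top flange: A = 130 × 22 = 2860.00, centroid at (115.00, 315.00).
ΣA = 14540.00 in²
ΣAX̄ = (5520.00)(115.00) + (6160.00)(115.00) + (2860.00)(115.00) = 1672100.00 in³
ΣAȲ = (5520.00)(12.00) + (6160.00)(164.00) + (2860.00)(315.00) = 1977380.00 in³
X̄ = 1672100.00 / 14540.00 = 115.00 in
Ȳ = 1977380.00 / 14540.00 = 136.00 in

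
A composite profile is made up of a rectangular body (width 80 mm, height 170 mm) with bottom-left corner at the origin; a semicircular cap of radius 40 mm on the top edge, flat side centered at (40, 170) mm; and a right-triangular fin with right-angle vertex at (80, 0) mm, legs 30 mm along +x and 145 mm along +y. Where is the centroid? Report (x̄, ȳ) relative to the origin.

rectangular body: A = 80 × 170 = 13600.00, centroid at (40.00, 85.00).
semicircular top: A = ½π·40² = 2513.27, centroid at (40.00, 186.98).
triangular fin: A = ½·30·145 = 2175.00, centroid at (90.00, 48.33).
ΣA = 18288.27 mm², ΣAx̄ = 840280.96 mm³, ΣAȳ = 1731048.27 mm³.
x̄ = 840280.96/18288.27 = 45.95 mm; ȳ = 1731048.27/18288.27 = 94.65 mm.

x̄ = 45.95 mm, ȳ = 94.65 mm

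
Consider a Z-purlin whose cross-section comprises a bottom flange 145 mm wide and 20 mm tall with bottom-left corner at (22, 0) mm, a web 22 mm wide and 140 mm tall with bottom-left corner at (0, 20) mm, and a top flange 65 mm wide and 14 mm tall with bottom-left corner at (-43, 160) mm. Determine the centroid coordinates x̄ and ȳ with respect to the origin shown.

x̄ = 43.31 mm, ȳ = 66.50 mm

Part | A | x̄ᵢ | ȳᵢ | A·x̄ᵢ | A·ȳᵢ
bottom flange | 2900.00 | 94.50 | 10.00 | 274050.00 | 29000.00
web | 3080.00 | 11.00 | 90.00 | 33880.00 | 277200.00
top flange | 910.00 | -10.50 | 167.00 | -9555.00 | 151970.00
Σ | 6890.00 |  |  | 298375.00 | 458170.00
x̄ = 298375.00 / 6890.00 = 43.31 mm
ȳ = 458170.00 / 6890.00 = 66.50 mm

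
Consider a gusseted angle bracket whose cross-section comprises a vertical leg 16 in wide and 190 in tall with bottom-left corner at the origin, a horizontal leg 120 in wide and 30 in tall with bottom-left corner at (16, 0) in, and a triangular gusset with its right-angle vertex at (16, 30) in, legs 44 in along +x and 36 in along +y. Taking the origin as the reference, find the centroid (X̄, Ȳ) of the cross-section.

vertical leg: A = 16 × 190 = 3040.00, centroid at (8.00, 95.00).
horizontal leg: A = 120 × 30 = 3600.00, centroid at (76.00, 15.00).
gusset: A = ½·44·36 = 792.00, centroid at (30.67, 42.00).
ΣA = 7432.00 in², ΣAX̄ = 322208.00 in³, ΣAȲ = 376064.00 in³.
X̄ = 322208.00/7432.00 = 43.35 in; Ȳ = 376064.00/7432.00 = 50.60 in.

X̄ = 43.35 in, Ȳ = 50.60 in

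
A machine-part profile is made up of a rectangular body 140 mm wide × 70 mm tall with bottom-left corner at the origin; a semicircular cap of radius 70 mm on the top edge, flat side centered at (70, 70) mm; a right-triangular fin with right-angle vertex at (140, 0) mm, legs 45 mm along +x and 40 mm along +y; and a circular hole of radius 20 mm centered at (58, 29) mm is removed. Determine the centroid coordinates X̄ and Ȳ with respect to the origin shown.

rectangular body: A = 140 × 70 = 9800.00, centroid at (70.00, 35.00).
semicircular top: A = ½π·70² = 7696.90, centroid at (70.00, 99.71).
triangular fin: A = ½·45·40 = 900.00, centroid at (155.00, 13.33).
hole: A = −π·20² = -1256.64, centroid at (58.00, 29.00).
ΣA = 17140.26 mm², ΣAX̄ = 1291398.19 mm³, ΣAȲ = 1086007.33 mm³.
X̄ = 1291398.19/17140.26 = 75.34 mm; Ȳ = 1086007.33/17140.26 = 63.36 mm.

X̄ = 75.34 mm, Ȳ = 63.36 mm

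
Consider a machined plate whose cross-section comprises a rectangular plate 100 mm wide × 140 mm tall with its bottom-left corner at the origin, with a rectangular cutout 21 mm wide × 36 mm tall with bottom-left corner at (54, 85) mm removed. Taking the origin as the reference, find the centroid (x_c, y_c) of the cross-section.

plate: A = 100 × 140 = 14000.00, centroid at (50.00, 70.00).
hole: A = −(21 × 36) = -756.00, centroid at (64.50, 103.00).
ΣA = 13244.00 mm², ΣAx_c = 651238.00 mm³, ΣAy_c = 902132.00 mm³.
x_c = 651238.00/13244.00 = 49.17 mm; y_c = 902132.00/13244.00 = 68.12 mm.

x_c = 49.17 mm, y_c = 68.12 mm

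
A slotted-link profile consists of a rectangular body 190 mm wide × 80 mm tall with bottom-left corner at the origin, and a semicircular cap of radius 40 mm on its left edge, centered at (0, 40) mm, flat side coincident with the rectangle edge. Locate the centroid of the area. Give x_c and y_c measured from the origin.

x_c = 79.11 mm, y_c = 40.00 mm

Part | A | x̄ᵢ | ȳᵢ | A·x̄ᵢ | A·ȳᵢ
rectangular body | 15200.00 | 95.00 | 40.00 | 1444000.00 | 608000.00
semicircular end | 2513.27 | -16.98 | 40.00 | -42666.67 | 100530.96
Σ | 17713.27 |  |  | 1401333.33 | 708530.96
x_c = 1401333.33 / 17713.27 = 79.11 mm
y_c = 708530.96 / 17713.27 = 40.00 mm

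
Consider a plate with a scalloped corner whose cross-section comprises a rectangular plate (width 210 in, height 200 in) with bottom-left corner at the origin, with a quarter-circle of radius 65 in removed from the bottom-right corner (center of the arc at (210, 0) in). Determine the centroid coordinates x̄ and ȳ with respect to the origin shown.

x̄ = 98.36 in, ȳ = 106.21 in

plate: A = 210 × 200 = 42000.00, centroid at (105.00, 100.00).
removed quarter-circle: A = −¼π·65² = -3318.31, centroid at (182.41, 27.59).
ΣA = 38681.69 in², ΣAx̄ = 3804697.15 in³, ΣAȳ = 4108458.33 in³.
x̄ = 3804697.15/38681.69 = 98.36 in; ȳ = 4108458.33/38681.69 = 106.21 in.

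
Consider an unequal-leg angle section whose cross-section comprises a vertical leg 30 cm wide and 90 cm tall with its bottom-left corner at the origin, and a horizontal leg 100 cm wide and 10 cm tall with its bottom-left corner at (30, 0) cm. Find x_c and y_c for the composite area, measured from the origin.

x_c = 32.57 cm, y_c = 34.19 cm

vertical leg: A = 30 × 90 = 2700.00, centroid at (15.00, 45.00).
horizontal leg: A = 100 × 10 = 1000.00, centroid at (80.00, 5.00).
ΣA = 3700.00 cm², ΣAx_c = 120500.00 cm³, ΣAy_c = 126500.00 cm³.
x_c = 120500.00/3700.00 = 32.57 cm; y_c = 126500.00/3700.00 = 34.19 cm.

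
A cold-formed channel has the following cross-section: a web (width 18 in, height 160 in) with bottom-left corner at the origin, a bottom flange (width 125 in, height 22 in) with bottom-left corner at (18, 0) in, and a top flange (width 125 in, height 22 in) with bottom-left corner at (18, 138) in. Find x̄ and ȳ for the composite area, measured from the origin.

x̄ = 55.93 in, ȳ = 80.00 in

web: A = 18 × 160 = 2880.00, centroid at (9.00, 80.00).
bottom flange: A = 125 × 22 = 2750.00, centroid at (80.50, 11.00).
top flange: A = 125 × 22 = 2750.00, centroid at (80.50, 149.00).
ΣA = 8380.00 in², ΣAx̄ = 468670.00 in³, ΣAȳ = 670400.00 in³.
x̄ = 468670.00/8380.00 = 55.93 in; ȳ = 670400.00/8380.00 = 80.00 in.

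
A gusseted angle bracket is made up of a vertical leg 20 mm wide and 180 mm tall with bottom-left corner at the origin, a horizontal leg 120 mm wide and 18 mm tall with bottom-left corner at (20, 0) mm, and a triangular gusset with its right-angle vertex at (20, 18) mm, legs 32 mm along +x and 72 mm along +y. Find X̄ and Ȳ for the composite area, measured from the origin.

X̄ = 35.32 mm, Ȳ = 56.69 mm

vertical leg: A = 20 × 180 = 3600.00, centroid at (10.00, 90.00).
horizontal leg: A = 120 × 18 = 2160.00, centroid at (80.00, 9.00).
gusset: A = ½·32·72 = 1152.00, centroid at (30.67, 42.00).
ΣA = 6912.00 mm²
ΣAX̄ = (3600.00)(10.00) + (2160.00)(80.00) + (1152.00)(30.67) = 244128.00 mm³
ΣAȲ = (3600.00)(90.00) + (2160.00)(9.00) + (1152.00)(42.00) = 391824.00 mm³
X̄ = 244128.00 / 6912.00 = 35.32 mm
Ȳ = 391824.00 / 6912.00 = 56.69 mm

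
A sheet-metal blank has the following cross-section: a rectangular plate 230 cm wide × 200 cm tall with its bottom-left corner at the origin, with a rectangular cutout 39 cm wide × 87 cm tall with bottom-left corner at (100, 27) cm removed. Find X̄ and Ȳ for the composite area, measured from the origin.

plate: A = 230 × 200 = 46000.00, centroid at (115.00, 100.00).
hole: A = −(39 × 87) = -3393.00, centroid at (119.50, 70.50).
ΣA = 42607.00 cm²
ΣAX̄ = (46000.00)(115.00) + (-3393.00)(119.50) = 4884536.50 cm³
ΣAȲ = (46000.00)(100.00) + (-3393.00)(70.50) = 4360793.50 cm³
X̄ = 4884536.50 / 42607.00 = 114.64 cm
Ȳ = 4360793.50 / 42607.00 = 102.35 cm

X̄ = 114.64 cm, Ȳ = 102.35 cm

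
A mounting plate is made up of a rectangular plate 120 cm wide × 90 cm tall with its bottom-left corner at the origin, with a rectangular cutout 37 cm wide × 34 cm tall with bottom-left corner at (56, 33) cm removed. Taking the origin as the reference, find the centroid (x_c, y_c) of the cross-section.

x_c = 58.09 cm, y_c = 44.34 cm

plate: A = 120 × 90 = 10800.00, centroid at (60.00, 45.00).
hole: A = −(37 × 34) = -1258.00, centroid at (74.50, 50.00).
ΣA = 9542.00 cm²
ΣAx_c = (10800.00)(60.00) + (-1258.00)(74.50) = 554279.00 cm³
ΣAy_c = (10800.00)(45.00) + (-1258.00)(50.00) = 423100.00 cm³
x_c = 554279.00 / 9542.00 = 58.09 cm
y_c = 423100.00 / 9542.00 = 44.34 cm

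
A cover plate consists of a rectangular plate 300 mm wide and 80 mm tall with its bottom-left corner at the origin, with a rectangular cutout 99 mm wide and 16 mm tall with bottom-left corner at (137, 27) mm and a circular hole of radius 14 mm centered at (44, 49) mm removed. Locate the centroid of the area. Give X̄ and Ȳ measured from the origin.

plate: A = 300 × 80 = 24000.00, centroid at (150.00, 40.00).
hole 1: A = −(99 × 16) = -1584.00, centroid at (186.50, 35.00).
hole 2: A = −π·14² = -615.75, centroid at (44.00, 49.00).
ΣA = 21800.25 mm², ΣAX̄ = 3277490.90 mm³, ΣAȲ = 874388.14 mm³.
X̄ = 3277490.90/21800.25 = 150.34 mm; Ȳ = 874388.14/21800.25 = 40.11 mm.

X̄ = 150.34 mm, Ȳ = 40.11 mm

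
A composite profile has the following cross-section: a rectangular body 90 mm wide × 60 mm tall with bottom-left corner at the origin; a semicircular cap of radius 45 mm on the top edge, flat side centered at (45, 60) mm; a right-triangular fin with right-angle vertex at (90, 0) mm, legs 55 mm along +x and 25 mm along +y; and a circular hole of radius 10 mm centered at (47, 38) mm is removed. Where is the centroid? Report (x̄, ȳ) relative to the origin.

x̄ = 49.79 mm, ȳ = 45.50 mm

rectangular body: A = 90 × 60 = 5400.00, centroid at (45.00, 30.00).
semicircular top: A = ½π·45² = 3180.86, centroid at (45.00, 79.10).
triangular fin: A = ½·55·25 = 687.50, centroid at (108.33, 8.33).
hole: A = −π·10² = -314.16, centroid at (47.00, 38.00).
ΣA = 8954.20 mm²
ΣAx̄ = (5400.00)(45.00) + (3180.86)(45.00) + (687.50)(108.33) + (-314.16)(47.00) = 445852.50 mm³
ΣAȳ = (5400.00)(30.00) + (3180.86)(79.10) + (687.50)(8.33) + (-314.16)(38.00) = 407392.87 mm³
x̄ = 445852.50 / 8954.20 = 49.79 mm
ȳ = 407392.87 / 8954.20 = 45.50 mm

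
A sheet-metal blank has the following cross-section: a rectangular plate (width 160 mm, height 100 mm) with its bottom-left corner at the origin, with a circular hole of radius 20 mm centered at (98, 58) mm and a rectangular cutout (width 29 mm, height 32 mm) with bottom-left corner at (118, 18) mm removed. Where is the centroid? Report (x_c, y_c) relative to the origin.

x_c = 74.84 mm, y_c = 50.35 mm

plate: A = 160 × 100 = 16000.00, centroid at (80.00, 50.00).
hole 1: A = −π·20² = -1256.64, centroid at (98.00, 58.00).
hole 2: A = −(29 × 32) = -928.00, centroid at (132.50, 34.00).
ΣA = 13815.36 mm², ΣAx_c = 1033889.57 mm³, ΣAy_c = 695563.05 mm³.
x_c = 1033889.57/13815.36 = 74.84 mm; y_c = 695563.05/13815.36 = 50.35 mm.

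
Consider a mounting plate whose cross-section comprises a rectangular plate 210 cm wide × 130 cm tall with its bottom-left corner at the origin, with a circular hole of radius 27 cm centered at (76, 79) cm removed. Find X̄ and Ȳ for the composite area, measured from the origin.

X̄ = 107.66 cm, Ȳ = 63.72 cm

Part | A | x̄ᵢ | ȳᵢ | A·x̄ᵢ | A·ȳᵢ
plate | 27300.00 | 105.00 | 65.00 | 2866500.00 | 1774500.00
hole | -2290.22 | 76.00 | 79.00 | -174056.80 | -180927.46
Σ | 25009.78 |  |  | 2692443.20 | 1593572.54
X̄ = 2692443.20 / 25009.78 = 107.66 cm
Ȳ = 1593572.54 / 25009.78 = 63.72 cm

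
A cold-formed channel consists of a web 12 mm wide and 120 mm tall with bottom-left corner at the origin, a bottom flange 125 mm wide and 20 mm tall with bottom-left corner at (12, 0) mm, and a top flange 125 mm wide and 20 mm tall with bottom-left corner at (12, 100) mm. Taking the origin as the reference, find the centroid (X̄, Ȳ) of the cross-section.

web: A = 12 × 120 = 1440.00, centroid at (6.00, 60.00).
bottom flange: A = 125 × 20 = 2500.00, centroid at (74.50, 10.00).
top flange: A = 125 × 20 = 2500.00, centroid at (74.50, 110.00).
ΣA = 6440.00 mm², ΣAX̄ = 381140.00 mm³, ΣAȲ = 386400.00 mm³.
X̄ = 381140.00/6440.00 = 59.18 mm; Ȳ = 386400.00/6440.00 = 60.00 mm.

X̄ = 59.18 mm, Ȳ = 60.00 mm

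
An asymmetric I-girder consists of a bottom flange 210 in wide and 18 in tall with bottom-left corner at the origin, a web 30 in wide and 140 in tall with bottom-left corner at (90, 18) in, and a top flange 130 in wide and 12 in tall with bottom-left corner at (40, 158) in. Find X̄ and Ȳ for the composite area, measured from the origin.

bottom flange: A = 210 × 18 = 3780.00, centroid at (105.00, 9.00).
web: A = 30 × 140 = 4200.00, centroid at (105.00, 88.00).
top flange: A = 130 × 12 = 1560.00, centroid at (105.00, 164.00).
ΣA = 9540.00 in², ΣAX̄ = 1001700.00 in³, ΣAȲ = 659460.00 in³.
X̄ = 1001700.00/9540.00 = 105.00 in; Ȳ = 659460.00/9540.00 = 69.13 in.

X̄ = 105.00 in, Ȳ = 69.13 in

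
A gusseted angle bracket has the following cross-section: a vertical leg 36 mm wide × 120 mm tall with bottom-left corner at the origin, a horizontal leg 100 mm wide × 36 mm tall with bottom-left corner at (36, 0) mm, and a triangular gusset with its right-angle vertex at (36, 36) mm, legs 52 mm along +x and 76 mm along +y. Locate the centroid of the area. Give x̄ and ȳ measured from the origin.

Part | A | x̄ᵢ | ȳᵢ | A·x̄ᵢ | A·ȳᵢ
vertical leg | 4320.00 | 18.00 | 60.00 | 77760.00 | 259200.00
horizontal leg | 3600.00 | 86.00 | 18.00 | 309600.00 | 64800.00
gusset | 1976.00 | 53.33 | 61.33 | 105386.67 | 121194.67
Σ | 9896.00 |  |  | 492746.67 | 445194.67
x̄ = 492746.67 / 9896.00 = 49.79 mm
ȳ = 445194.67 / 9896.00 = 44.99 mm

x̄ = 49.79 mm, ȳ = 44.99 mm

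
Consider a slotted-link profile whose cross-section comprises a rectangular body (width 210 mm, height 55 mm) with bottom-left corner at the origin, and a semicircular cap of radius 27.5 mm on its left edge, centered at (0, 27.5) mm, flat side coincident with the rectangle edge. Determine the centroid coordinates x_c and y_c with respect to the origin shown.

x_c = 94.12 mm, y_c = 27.50 mm

Part | A | x̄ᵢ | ȳᵢ | A·x̄ᵢ | A·ȳᵢ
rectangular body | 11550.00 | 105.00 | 27.50 | 1212750.00 | 317625.00
semicircular end | 1187.91 | -11.67 | 27.50 | -13864.58 | 32667.65
Σ | 12737.91 |  |  | 1198885.42 | 350292.65
x_c = 1198885.42 / 12737.91 = 94.12 mm
y_c = 350292.65 / 12737.91 = 27.50 mm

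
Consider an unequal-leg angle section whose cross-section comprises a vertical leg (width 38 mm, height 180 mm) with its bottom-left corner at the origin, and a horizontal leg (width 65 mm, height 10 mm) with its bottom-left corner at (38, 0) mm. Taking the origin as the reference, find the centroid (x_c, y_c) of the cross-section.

x_c = 23.47 mm, y_c = 82.62 mm

vertical leg: A = 38 × 180 = 6840.00, centroid at (19.00, 90.00).
horizontal leg: A = 65 × 10 = 650.00, centroid at (70.50, 5.00).
ΣA = 7490.00 mm², ΣAx_c = 175785.00 mm³, ΣAy_c = 618850.00 mm³.
x_c = 175785.00/7490.00 = 23.47 mm; y_c = 618850.00/7490.00 = 82.62 mm.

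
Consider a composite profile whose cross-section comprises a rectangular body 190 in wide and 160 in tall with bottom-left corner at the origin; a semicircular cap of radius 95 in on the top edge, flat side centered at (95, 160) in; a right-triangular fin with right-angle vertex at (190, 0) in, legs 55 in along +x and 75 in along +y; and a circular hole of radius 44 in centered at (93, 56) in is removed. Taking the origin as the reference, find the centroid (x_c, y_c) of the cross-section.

x_c = 101.06 in, y_c = 122.86 in

rectangular body: A = 190 × 160 = 30400.00, centroid at (95.00, 80.00).
semicircular top: A = ½π·95² = 14176.44, centroid at (95.00, 200.32).
triangular fin: A = ½·55·75 = 2062.50, centroid at (208.33, 25.00).
hole: A = −π·44² = -6082.12, centroid at (93.00, 56.00).
ΣA = 40556.81 in²
ΣAx_c = (30400.00)(95.00) + (14176.44)(95.00) + (2062.50)(208.33) + (-6082.12)(93.00) = 4098811.53 in³
ΣAy_c = (30400.00)(80.00) + (14176.44)(200.32) + (2062.50)(25.00) + (-6082.12)(56.00) = 4982776.82 in³
x_c = 4098811.53 / 40556.81 = 101.06 in
y_c = 4982776.82 / 40556.81 = 122.86 in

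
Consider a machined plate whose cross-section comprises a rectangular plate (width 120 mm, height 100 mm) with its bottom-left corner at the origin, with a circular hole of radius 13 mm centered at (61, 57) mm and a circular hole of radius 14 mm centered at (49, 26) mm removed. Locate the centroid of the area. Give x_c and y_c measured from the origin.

plate: A = 120 × 100 = 12000.00, centroid at (60.00, 50.00).
hole 1: A = −π·13² = -530.93, centroid at (61.00, 57.00).
hole 2: A = −π·14² = -615.75, centroid at (49.00, 26.00).
ΣA = 10853.32 mm², ΣAx_c = 657441.47 mm³, ΣAy_c = 553727.48 mm³.
x_c = 657441.47/10853.32 = 60.58 mm; y_c = 553727.48/10853.32 = 51.02 mm.

x_c = 60.58 mm, y_c = 51.02 mm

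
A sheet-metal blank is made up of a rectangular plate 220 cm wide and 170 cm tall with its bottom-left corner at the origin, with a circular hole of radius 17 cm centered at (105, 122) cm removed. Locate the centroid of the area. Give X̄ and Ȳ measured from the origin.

X̄ = 110.12 cm, Ȳ = 84.08 cm

plate: A = 220 × 170 = 37400.00, centroid at (110.00, 85.00).
hole: A = −π·17² = -907.92, centroid at (105.00, 122.00).
ΣA = 36492.08 cm²
ΣAX̄ = (37400.00)(110.00) + (-907.92)(105.00) = 4018668.37 cm³
ΣAȲ = (37400.00)(85.00) + (-907.92)(122.00) = 3068233.73 cm³
X̄ = 4018668.37 / 36492.08 = 110.12 cm
Ȳ = 3068233.73 / 36492.08 = 84.08 cm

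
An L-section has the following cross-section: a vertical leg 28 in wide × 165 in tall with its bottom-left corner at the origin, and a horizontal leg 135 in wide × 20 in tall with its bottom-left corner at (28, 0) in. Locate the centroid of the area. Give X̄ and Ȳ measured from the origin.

X̄ = 44.06 in, Ȳ = 55.76 in

Part | A | x̄ᵢ | ȳᵢ | A·x̄ᵢ | A·ȳᵢ
vertical leg | 4620.00 | 14.00 | 82.50 | 64680.00 | 381150.00
horizontal leg | 2700.00 | 95.50 | 10.00 | 257850.00 | 27000.00
Σ | 7320.00 |  |  | 322530.00 | 408150.00
X̄ = 322530.00 / 7320.00 = 44.06 in
Ȳ = 408150.00 / 7320.00 = 55.76 in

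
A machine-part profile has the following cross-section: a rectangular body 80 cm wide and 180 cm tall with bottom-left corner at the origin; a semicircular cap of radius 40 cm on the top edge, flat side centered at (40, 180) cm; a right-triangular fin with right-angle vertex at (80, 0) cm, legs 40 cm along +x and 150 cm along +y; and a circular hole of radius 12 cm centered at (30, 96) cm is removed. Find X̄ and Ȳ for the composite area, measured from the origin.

Part | A | x̄ᵢ | ȳᵢ | A·x̄ᵢ | A·ȳᵢ
rectangular body | 14400.00 | 40.00 | 90.00 | 576000.00 | 1296000.00
semicircular top | 2513.27 | 40.00 | 196.98 | 100530.96 | 495056.01
triangular fin | 3000.00 | 93.33 | 50.00 | 280000.00 | 150000.00
hole | -452.39 | 30.00 | 96.00 | -13571.68 | -43429.38
Σ | 19460.88 |  |  | 942959.28 | 1897626.63
X̄ = 942959.28 / 19460.88 = 48.45 cm
Ȳ = 1897626.63 / 19460.88 = 97.51 cm

X̄ = 48.45 cm, Ȳ = 97.51 cm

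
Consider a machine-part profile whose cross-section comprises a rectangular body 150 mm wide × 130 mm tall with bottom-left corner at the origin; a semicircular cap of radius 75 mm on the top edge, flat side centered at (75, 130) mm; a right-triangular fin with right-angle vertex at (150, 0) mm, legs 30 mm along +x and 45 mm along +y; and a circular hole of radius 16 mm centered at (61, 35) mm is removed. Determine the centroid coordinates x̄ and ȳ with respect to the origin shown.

rectangular body: A = 150 × 130 = 19500.00, centroid at (75.00, 65.00).
semicircular top: A = ½π·75² = 8835.73, centroid at (75.00, 161.83).
triangular fin: A = ½·30·45 = 675.00, centroid at (160.00, 15.00).
hole: A = −π·16² = -804.25, centroid at (61.00, 35.00).
ΣA = 28206.48 mm², ΣAx̄ = 2184120.59 mm³, ΣAȳ = 2679371.14 mm³.
x̄ = 2184120.59/28206.48 = 77.43 mm; ȳ = 2679371.14/28206.48 = 94.99 mm.

x̄ = 77.43 mm, ȳ = 94.99 mm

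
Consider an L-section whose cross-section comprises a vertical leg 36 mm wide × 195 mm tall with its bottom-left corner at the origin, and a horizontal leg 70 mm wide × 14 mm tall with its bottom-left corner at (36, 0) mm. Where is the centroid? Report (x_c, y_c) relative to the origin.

x_c = 24.49 mm, y_c = 86.41 mm

Part | A | x̄ᵢ | ȳᵢ | A·x̄ᵢ | A·ȳᵢ
vertical leg | 7020.00 | 18.00 | 97.50 | 126360.00 | 684450.00
horizontal leg | 980.00 | 71.00 | 7.00 | 69580.00 | 6860.00
Σ | 8000.00 |  |  | 195940.00 | 691310.00
x_c = 195940.00 / 8000.00 = 24.49 mm
y_c = 691310.00 / 8000.00 = 86.41 mm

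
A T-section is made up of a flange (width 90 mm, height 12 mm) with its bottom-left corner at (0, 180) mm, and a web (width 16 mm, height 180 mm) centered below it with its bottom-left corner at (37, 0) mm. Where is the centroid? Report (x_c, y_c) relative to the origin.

Part | A | x̄ᵢ | ȳᵢ | A·x̄ᵢ | A·ȳᵢ
web | 2880.00 | 45.00 | 90.00 | 129600.00 | 259200.00
flange | 1080.00 | 45.00 | 186.00 | 48600.00 | 200880.00
Σ | 3960.00 |  |  | 178200.00 | 460080.00
x_c = 178200.00 / 3960.00 = 45.00 mm
y_c = 460080.00 / 3960.00 = 116.18 mm

x_c = 45.00 mm, y_c = 116.18 mm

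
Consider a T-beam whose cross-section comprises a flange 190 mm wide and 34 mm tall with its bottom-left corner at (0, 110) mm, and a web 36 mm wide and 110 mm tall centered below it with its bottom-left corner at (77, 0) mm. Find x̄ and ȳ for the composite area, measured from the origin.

x̄ = 95.00 mm, ȳ = 99.64 mm

web: A = 36 × 110 = 3960.00, centroid at (95.00, 55.00).
flange: A = 190 × 34 = 6460.00, centroid at (95.00, 127.00).
ΣA = 10420.00 mm²
ΣAx̄ = (3960.00)(95.00) + (6460.00)(95.00) = 989900.00 mm³
ΣAȳ = (3960.00)(55.00) + (6460.00)(127.00) = 1038220.00 mm³
x̄ = 989900.00 / 10420.00 = 95.00 mm
ȳ = 1038220.00 / 10420.00 = 99.64 mm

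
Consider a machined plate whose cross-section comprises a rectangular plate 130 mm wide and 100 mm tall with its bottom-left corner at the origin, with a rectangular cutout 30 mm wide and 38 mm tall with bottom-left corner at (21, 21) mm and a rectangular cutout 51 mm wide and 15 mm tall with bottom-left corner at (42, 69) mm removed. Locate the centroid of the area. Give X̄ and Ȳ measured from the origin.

plate: A = 130 × 100 = 13000.00, centroid at (65.00, 50.00).
hole 1: A = −(30 × 38) = -1140.00, centroid at (36.00, 40.00).
hole 2: A = −(51 × 15) = -765.00, centroid at (67.50, 76.50).
ΣA = 11095.00 mm², ΣAX̄ = 752322.50 mm³, ΣAȲ = 545877.50 mm³.
X̄ = 752322.50/11095.00 = 67.81 mm; Ȳ = 545877.50/11095.00 = 49.20 mm.

X̄ = 67.81 mm, Ȳ = 49.20 mm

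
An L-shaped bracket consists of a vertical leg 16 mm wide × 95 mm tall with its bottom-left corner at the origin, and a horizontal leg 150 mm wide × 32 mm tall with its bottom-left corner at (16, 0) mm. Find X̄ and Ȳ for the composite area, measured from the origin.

X̄ = 71.04 mm, Ȳ = 23.58 mm

Part | A | x̄ᵢ | ȳᵢ | A·x̄ᵢ | A·ȳᵢ
vertical leg | 1520.00 | 8.00 | 47.50 | 12160.00 | 72200.00
horizontal leg | 4800.00 | 91.00 | 16.00 | 436800.00 | 76800.00
Σ | 6320.00 |  |  | 448960.00 | 149000.00
X̄ = 448960.00 / 6320.00 = 71.04 mm
Ȳ = 149000.00 / 6320.00 = 23.58 mm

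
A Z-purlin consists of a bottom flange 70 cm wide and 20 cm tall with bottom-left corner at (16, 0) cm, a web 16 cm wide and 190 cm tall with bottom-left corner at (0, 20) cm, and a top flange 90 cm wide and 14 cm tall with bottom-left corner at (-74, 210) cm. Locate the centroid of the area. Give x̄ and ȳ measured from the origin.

x̄ = 10.38 cm, ȳ = 111.76 cm

bottom flange: A = 70 × 20 = 1400.00, centroid at (51.00, 10.00).
web: A = 16 × 190 = 3040.00, centroid at (8.00, 115.00).
top flange: A = 90 × 14 = 1260.00, centroid at (-29.00, 217.00).
ΣA = 5700.00 cm², ΣAx̄ = 59180.00 cm³, ΣAȳ = 637020.00 cm³.
x̄ = 59180.00/5700.00 = 10.38 cm; ȳ = 637020.00/5700.00 = 111.76 cm.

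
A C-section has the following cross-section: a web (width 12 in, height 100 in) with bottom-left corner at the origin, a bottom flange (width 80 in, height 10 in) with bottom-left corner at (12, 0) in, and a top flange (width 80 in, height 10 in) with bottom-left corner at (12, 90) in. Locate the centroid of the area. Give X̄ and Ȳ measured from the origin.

web: A = 12 × 100 = 1200.00, centroid at (6.00, 50.00).
bottom flange: A = 80 × 10 = 800.00, centroid at (52.00, 5.00).
top flange: A = 80 × 10 = 800.00, centroid at (52.00, 95.00).
ΣA = 2800.00 in², ΣAX̄ = 90400.00 in³, ΣAȲ = 140000.00 in³.
X̄ = 90400.00/2800.00 = 32.29 in; Ȳ = 140000.00/2800.00 = 50.00 in.

X̄ = 32.29 in, Ȳ = 50.00 in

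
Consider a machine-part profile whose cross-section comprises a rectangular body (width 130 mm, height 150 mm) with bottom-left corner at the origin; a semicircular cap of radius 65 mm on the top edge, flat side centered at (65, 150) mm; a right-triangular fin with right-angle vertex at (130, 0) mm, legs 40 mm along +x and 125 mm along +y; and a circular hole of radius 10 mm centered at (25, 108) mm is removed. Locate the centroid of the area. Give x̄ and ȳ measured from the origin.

Part | A | x̄ᵢ | ȳᵢ | A·x̄ᵢ | A·ȳᵢ
rectangular body | 19500.00 | 65.00 | 75.00 | 1267500.00 | 1462500.00
semicircular top | 6636.61 | 65.00 | 177.59 | 431379.94 | 1178575.51
triangular fin | 2500.00 | 143.33 | 41.67 | 358333.33 | 104166.67
hole | -314.16 | 25.00 | 108.00 | -7853.98 | -33929.20
Σ | 28322.46 |  |  | 2049359.29 | 2711312.97
x̄ = 2049359.29 / 28322.46 = 72.36 mm
ȳ = 2711312.97 / 28322.46 = 95.73 mm

x̄ = 72.36 mm, ȳ = 95.73 mm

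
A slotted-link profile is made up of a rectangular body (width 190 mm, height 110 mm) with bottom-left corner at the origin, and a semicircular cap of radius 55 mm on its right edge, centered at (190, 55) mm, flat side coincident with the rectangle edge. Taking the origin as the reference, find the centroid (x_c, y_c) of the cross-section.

rectangular body: A = 190 × 110 = 20900.00, centroid at (95.00, 55.00).
semicircular end: A = ½π·55² = 4751.66, centroid at (213.34, 55.00).
ΣA = 25651.66 mm²
ΣAx_c = (20900.00)(95.00) + (4751.66)(213.34) = 2999231.86 mm³
ΣAy_c = (20900.00)(55.00) + (4751.66)(55.00) = 1410841.24 mm³
x_c = 2999231.86 / 25651.66 = 116.92 mm
y_c = 1410841.24 / 25651.66 = 55.00 mm

x_c = 116.92 mm, y_c = 55.00 mm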